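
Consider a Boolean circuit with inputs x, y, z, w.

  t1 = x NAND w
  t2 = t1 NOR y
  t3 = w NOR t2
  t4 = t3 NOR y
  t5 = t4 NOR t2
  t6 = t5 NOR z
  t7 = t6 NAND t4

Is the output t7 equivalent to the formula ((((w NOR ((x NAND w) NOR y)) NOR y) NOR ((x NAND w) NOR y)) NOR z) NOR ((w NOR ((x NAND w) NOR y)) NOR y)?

t1 = x NAND w
t2 = t1 NOR y = (x NAND w) NOR y
t3 = w NOR t2 = w NOR ((x NAND w) NOR y)
t4 = t3 NOR y = (w NOR ((x NAND w) NOR y)) NOR y
t5 = t4 NOR t2 = ((w NOR ((x NAND w) NOR y)) NOR y) NOR ((x NAND w) NOR y)
t6 = t5 NOR z = (((w NOR ((x NAND w) NOR y)) NOR y) NOR ((x NAND w) NOR y)) NOR z
t7 = t6 NAND t4 = ((((w NOR ((x NAND w) NOR y)) NOR y) NOR ((x NAND w) NOR y)) NOR z) NAND ((w NOR ((x NAND w) NOR y)) NOR y)
At x=0, y=0, z=1, w=1: circuit gives 1, formula gives 0.

No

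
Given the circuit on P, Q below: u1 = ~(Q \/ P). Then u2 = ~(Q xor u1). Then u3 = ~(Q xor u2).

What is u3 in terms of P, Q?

u1 = ~(Q \/ P)
u2 = ~(Q xor u1) = ~(Q xor (~(Q \/ P)))
u3 = ~(Q xor u2) = ~(Q xor (~(Q xor (~(Q \/ P)))))

~(Q xor (~(Q xor (~(Q \/ P)))))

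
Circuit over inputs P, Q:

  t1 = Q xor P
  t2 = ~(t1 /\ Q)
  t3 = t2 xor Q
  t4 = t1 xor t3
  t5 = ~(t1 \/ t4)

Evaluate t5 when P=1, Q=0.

t1 = 0 xor 1 = 1
t2 = ~(1 /\ 0) = 1
t3 = 1 xor 0 = 1
t4 = 1 xor 1 = 0
t5 = ~(1 \/ 0) = 0

0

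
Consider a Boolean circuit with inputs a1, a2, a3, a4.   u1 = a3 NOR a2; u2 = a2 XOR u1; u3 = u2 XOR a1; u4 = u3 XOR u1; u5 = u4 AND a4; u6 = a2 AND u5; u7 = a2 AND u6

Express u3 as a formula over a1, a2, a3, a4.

u1 = a3 NOR a2
u2 = a2 XOR u1 = a2 XOR (a3 NOR a2)
u3 = u2 XOR a1 = (a2 XOR (a3 NOR a2)) XOR a1

(a2 XOR (a3 NOR a2)) XOR a1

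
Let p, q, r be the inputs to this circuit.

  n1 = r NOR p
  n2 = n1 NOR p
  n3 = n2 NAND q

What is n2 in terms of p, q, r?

(r NOR p) NOR p

n1 = r NOR p
n2 = n1 NOR p = (r NOR p) NOR p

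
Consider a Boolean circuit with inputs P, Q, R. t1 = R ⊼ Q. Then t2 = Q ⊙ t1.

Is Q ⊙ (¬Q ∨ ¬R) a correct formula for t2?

t1 = R ⊼ Q
t2 = Q ⊙ t1 = Q ⊙ (R ⊼ Q)
At P=0, Q=0, R=0: circuit gives 0, formula gives 0.
At P=0, Q=1, R=0: circuit gives 1, formula gives 1.
Agrees on all 8 inputs.

Yes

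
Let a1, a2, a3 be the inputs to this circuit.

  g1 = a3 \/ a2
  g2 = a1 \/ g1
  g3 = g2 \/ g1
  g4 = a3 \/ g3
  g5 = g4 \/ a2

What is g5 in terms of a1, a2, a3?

(a3 \/ ((a1 \/ (a3 \/ a2)) \/ (a3 \/ a2))) \/ a2

g1 = a3 \/ a2
g2 = a1 \/ g1 = a1 \/ (a3 \/ a2)
g3 = g2 \/ g1 = (a1 \/ (a3 \/ a2)) \/ (a3 \/ a2)
g4 = a3 \/ g3 = a3 \/ ((a1 \/ (a3 \/ a2)) \/ (a3 \/ a2))
g5 = g4 \/ a2 = (a3 \/ ((a1 \/ (a3 \/ a2)) \/ (a3 \/ a2))) \/ a2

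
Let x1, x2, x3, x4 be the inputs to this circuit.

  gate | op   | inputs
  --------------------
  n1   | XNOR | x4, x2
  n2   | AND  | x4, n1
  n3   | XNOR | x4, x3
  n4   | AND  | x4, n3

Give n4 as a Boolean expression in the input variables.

n3 = x4 XNOR x3
n4 = x4 AND n3 = x4 AND (x4 XNOR x3)

x4 AND (x4 XNOR x3)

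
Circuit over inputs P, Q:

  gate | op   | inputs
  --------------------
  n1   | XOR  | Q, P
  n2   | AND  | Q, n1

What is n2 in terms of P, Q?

Q AND (Q XOR P)

n1 = Q XOR P
n2 = Q AND n1 = Q AND (Q XOR P)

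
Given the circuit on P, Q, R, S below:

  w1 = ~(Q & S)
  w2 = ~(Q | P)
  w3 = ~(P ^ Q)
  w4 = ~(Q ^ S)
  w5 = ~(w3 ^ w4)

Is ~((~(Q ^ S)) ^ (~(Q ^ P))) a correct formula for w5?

Yes

w3 = ~(P ^ Q)
w4 = ~(Q ^ S)
w5 = ~(w3 ^ w4) = ~((~(P ^ Q)) ^ (~(Q ^ S)))
At P=0, Q=0, R=0, S=1: circuit gives 0, formula gives 0.
At P=0, Q=0, R=0, S=0: circuit gives 1, formula gives 1.
Agrees on all 16 inputs.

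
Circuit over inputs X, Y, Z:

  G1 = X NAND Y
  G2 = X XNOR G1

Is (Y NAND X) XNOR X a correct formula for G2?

Yes

G1 = X NAND Y
G2 = X XNOR G1 = X XNOR (X NAND Y)
At X=0, Y=0, Z=0: circuit gives 0, formula gives 0.
At X=1, Y=0, Z=0: circuit gives 1, formula gives 1.
Agrees on all 8 inputs.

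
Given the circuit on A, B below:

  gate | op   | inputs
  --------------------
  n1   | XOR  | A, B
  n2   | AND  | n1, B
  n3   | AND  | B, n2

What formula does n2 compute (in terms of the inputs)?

n1 = A XOR B
n2 = n1 AND B = (A XOR B) AND B

(A XOR B) AND B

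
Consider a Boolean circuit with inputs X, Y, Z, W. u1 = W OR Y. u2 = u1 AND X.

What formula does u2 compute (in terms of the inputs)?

(W OR Y) AND X

u1 = W OR Y
u2 = u1 AND X = (W OR Y) AND X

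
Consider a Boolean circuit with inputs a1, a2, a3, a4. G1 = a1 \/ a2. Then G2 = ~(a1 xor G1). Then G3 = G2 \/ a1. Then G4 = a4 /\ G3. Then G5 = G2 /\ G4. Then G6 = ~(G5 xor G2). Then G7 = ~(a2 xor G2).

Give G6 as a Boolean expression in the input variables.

G1 = a1 \/ a2
G2 = ~(a1 xor G1) = ~(a1 xor (a1 \/ a2))
G3 = G2 \/ a1 = (~(a1 xor (a1 \/ a2))) \/ a1
G4 = a4 /\ G3 = a4 /\ ((~(a1 xor (a1 \/ a2))) \/ a1)
G5 = G2 /\ G4 = (~(a1 xor (a1 \/ a2))) /\ (a4 /\ ((~(a1 xor (a1 \/ a2))) \/ a1))
G6 = ~(G5 xor G2) = ~(((~(a1 xor (a1 \/ a2))) /\ (a4 /\ ((~(a1 xor (a1 \/ a2))) \/ a1))) xor (~(a1 xor (a1 \/ a2))))

~(((~(a1 xor (a1 \/ a2))) /\ (a4 /\ ((~(a1 xor (a1 \/ a2))) \/ a1))) xor (~(a1 xor (a1 \/ a2))))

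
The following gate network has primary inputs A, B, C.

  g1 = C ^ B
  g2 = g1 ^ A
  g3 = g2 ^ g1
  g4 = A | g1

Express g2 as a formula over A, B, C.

g1 = C ^ B
g2 = g1 ^ A = (C ^ B) ^ A

(C ^ B) ^ A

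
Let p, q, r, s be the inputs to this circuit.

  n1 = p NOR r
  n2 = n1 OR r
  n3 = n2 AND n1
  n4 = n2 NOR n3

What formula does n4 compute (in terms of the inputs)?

((p NOR r) OR r) NOR (((p NOR r) OR r) AND (p NOR r))

n1 = p NOR r
n2 = n1 OR r = (p NOR r) OR r
n3 = n2 AND n1 = ((p NOR r) OR r) AND (p NOR r)
n4 = n2 NOR n3 = ((p NOR r) OR r) NOR (((p NOR r) OR r) AND (p NOR r))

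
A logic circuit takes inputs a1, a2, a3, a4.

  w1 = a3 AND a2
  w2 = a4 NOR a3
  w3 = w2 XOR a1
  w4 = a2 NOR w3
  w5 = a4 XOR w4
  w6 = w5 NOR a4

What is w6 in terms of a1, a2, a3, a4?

(a4 XOR (a2 NOR ((a4 NOR a3) XOR a1))) NOR a4

w2 = a4 NOR a3
w3 = w2 XOR a1 = (a4 NOR a3) XOR a1
w4 = a2 NOR w3 = a2 NOR ((a4 NOR a3) XOR a1)
w5 = a4 XOR w4 = a4 XOR (a2 NOR ((a4 NOR a3) XOR a1))
w6 = w5 NOR a4 = (a4 XOR (a2 NOR ((a4 NOR a3) XOR a1))) NOR a4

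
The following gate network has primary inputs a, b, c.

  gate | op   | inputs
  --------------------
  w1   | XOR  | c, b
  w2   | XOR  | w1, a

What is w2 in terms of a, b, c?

w1 = c XOR b
w2 = w1 XOR a = (c XOR b) XOR a

(c XOR b) XOR a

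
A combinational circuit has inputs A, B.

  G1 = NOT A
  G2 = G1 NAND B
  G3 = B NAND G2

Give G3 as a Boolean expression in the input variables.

G1 = NOT A
G2 = G1 NAND B = NOT A NAND B
G3 = B NAND G2 = B NAND (NOT A NAND B)

B NAND (NOT A NAND B)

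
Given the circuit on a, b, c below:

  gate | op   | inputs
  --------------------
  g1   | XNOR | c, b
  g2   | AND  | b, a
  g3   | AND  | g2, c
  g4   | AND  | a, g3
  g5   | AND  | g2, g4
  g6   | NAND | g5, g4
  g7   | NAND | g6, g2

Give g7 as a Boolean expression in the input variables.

(((b AND a) AND (a AND ((b AND a) AND c))) NAND (a AND ((b AND a) AND c))) NAND (b AND a)

g2 = b AND a
g3 = g2 AND c = (b AND a) AND c
g4 = a AND g3 = a AND ((b AND a) AND c)
g5 = g2 AND g4 = (b AND a) AND (a AND ((b AND a) AND c))
g6 = g5 NAND g4 = ((b AND a) AND (a AND ((b AND a) AND c))) NAND (a AND ((b AND a) AND c))
g7 = g6 NAND g2 = (((b AND a) AND (a AND ((b AND a) AND c))) NAND (a AND ((b AND a) AND c))) NAND (b AND a)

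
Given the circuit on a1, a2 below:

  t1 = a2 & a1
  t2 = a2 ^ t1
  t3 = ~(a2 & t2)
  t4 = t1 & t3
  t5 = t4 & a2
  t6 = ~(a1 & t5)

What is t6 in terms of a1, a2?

~(a1 & (((a2 & a1) & (~(a2 & (a2 ^ (a2 & a1))))) & a2))

t1 = a2 & a1
t2 = a2 ^ t1 = a2 ^ (a2 & a1)
t3 = ~(a2 & t2) = ~(a2 & (a2 ^ (a2 & a1)))
t4 = t1 & t3 = (a2 & a1) & (~(a2 & (a2 ^ (a2 & a1))))
t5 = t4 & a2 = ((a2 & a1) & (~(a2 & (a2 ^ (a2 & a1))))) & a2
t6 = ~(a1 & t5) = ~(a1 & (((a2 & a1) & (~(a2 & (a2 ^ (a2 & a1))))) & a2))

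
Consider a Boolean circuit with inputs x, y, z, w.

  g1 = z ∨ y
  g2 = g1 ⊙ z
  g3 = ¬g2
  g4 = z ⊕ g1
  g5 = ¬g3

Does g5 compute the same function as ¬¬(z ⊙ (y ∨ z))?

Yes

g1 = z ∨ y
g2 = g1 ⊙ z = (z ∨ y) ⊙ z
g3 = ¬g2 = ¬((z ∨ y) ⊙ z)
g5 = ¬g3 = ¬¬((z ∨ y) ⊙ z)
At x=0, y=1, z=0, w=0: circuit gives 0, formula gives 0.
At x=0, y=0, z=0, w=0: circuit gives 1, formula gives 1.
Agrees on all 16 inputs.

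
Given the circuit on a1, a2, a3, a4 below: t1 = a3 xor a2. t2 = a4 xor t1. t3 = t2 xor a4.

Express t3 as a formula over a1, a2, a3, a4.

(a4 xor (a3 xor a2)) xor a4

t1 = a3 xor a2
t2 = a4 xor t1 = a4 xor (a3 xor a2)
t3 = t2 xor a4 = (a4 xor (a3 xor a2)) xor a4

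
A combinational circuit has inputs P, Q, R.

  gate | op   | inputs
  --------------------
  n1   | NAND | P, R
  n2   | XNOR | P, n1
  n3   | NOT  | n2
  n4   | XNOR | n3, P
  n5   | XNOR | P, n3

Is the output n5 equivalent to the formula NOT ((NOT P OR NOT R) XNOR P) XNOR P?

Yes

n1 = P NAND R
n2 = P XNOR n1 = P XNOR (P NAND R)
n3 = NOT n2 = NOT (P XNOR (P NAND R))
n5 = P XNOR n3 = P XNOR NOT (P XNOR (P NAND R))
At P=0, Q=0, R=0: circuit gives 0, formula gives 0.
At P=1, Q=0, R=1: circuit gives 1, formula gives 1.
Agrees on all 8 inputs.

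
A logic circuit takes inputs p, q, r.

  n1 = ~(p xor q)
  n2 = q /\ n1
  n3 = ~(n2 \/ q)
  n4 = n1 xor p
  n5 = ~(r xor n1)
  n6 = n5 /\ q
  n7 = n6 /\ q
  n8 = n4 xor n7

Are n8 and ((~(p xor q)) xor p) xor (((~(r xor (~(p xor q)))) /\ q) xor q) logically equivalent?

n1 = ~(p xor q)
n4 = n1 xor p = (~(p xor q)) xor p
n5 = ~(r xor n1) = ~(r xor (~(p xor q)))
n6 = n5 /\ q = (~(r xor (~(p xor q)))) /\ q
n7 = n6 /\ q = ((~(r xor (~(p xor q)))) /\ q) /\ q
n8 = n4 xor n7 = ((~(p xor q)) xor p) xor (((~(r xor (~(p xor q)))) /\ q) /\ q)
At p=0, q=1, r=0: circuit gives 1, formula gives 0.

No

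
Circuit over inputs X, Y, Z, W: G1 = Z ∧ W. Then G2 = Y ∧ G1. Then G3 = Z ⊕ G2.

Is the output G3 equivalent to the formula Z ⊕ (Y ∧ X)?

No

G1 = Z ∧ W
G2 = Y ∧ G1 = Y ∧ (Z ∧ W)
G3 = Z ⊕ G2 = Z ⊕ (Y ∧ (Z ∧ W))
At X=0, Y=1, Z=1, W=1: circuit gives 0, formula gives 1.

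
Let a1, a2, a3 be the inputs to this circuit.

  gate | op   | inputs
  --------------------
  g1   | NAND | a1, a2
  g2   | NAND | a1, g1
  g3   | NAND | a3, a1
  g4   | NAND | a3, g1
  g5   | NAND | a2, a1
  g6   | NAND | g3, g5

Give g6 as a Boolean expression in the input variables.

(a3 NAND a1) NAND (a2 NAND a1)

g3 = a3 NAND a1
g5 = a2 NAND a1
g6 = g3 NAND g5 = (a3 NAND a1) NAND (a2 NAND a1)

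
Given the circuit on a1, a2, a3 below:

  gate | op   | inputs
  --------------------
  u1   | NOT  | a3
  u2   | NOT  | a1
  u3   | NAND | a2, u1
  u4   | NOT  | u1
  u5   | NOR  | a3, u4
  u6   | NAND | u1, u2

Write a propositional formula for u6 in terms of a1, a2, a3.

NOT a3 NAND NOT a1

u1 = NOT a3
u2 = NOT a1
u6 = u1 NAND u2 = NOT a3 NAND NOT a1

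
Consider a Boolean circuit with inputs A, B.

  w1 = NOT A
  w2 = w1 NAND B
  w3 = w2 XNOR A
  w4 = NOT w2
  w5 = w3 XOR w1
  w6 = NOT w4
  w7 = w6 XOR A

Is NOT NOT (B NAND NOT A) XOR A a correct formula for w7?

w1 = NOT A
w2 = w1 NAND B = NOT A NAND B
w4 = NOT w2 = NOT (NOT A NAND B)
w6 = NOT w4 = NOT NOT (NOT A NAND B)
w7 = w6 XOR A = NOT NOT (NOT A NAND B) XOR A
At A=0, B=1: circuit gives 0, formula gives 0.
At A=0, B=0: circuit gives 1, formula gives 1.
Agrees on all 4 inputs.

Yes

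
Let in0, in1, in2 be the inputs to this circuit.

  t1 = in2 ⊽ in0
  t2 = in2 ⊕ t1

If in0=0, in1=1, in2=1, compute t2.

t1 = 1 ⊽ 0 = 0
t2 = 1 ⊕ 0 = 1

1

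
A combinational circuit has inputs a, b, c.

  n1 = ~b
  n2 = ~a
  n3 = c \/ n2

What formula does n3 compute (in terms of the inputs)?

n2 = ~a
n3 = c \/ n2 = c \/ ~a

c \/ ~a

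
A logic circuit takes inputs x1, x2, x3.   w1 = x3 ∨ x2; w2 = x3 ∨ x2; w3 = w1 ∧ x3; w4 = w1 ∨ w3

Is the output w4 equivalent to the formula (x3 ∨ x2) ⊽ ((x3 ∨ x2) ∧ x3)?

No

w1 = x3 ∨ x2
w3 = w1 ∧ x3 = (x3 ∨ x2) ∧ x3
w4 = w1 ∨ w3 = (x3 ∨ x2) ∨ ((x3 ∨ x2) ∧ x3)
At x1=0, x2=0, x3=0: circuit gives 0, formula gives 1.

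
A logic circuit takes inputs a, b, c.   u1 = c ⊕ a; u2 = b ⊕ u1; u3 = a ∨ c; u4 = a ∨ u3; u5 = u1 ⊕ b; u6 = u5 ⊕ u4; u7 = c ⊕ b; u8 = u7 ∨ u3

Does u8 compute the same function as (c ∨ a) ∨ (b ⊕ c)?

Yes

u3 = a ∨ c
u7 = c ⊕ b
u8 = u7 ∨ u3 = (c ⊕ b) ∨ (a ∨ c)
At a=0, b=0, c=0: circuit gives 0, formula gives 0.
At a=0, b=0, c=1: circuit gives 1, formula gives 1.
Agrees on all 8 inputs.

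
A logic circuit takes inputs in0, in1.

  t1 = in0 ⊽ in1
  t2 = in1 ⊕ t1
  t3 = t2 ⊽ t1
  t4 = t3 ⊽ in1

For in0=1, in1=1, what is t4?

0

t1 = 1 ⊽ 1 = 0
t2 = 1 ⊕ 0 = 1
t3 = 1 ⊽ 0 = 0
t4 = 0 ⊽ 1 = 0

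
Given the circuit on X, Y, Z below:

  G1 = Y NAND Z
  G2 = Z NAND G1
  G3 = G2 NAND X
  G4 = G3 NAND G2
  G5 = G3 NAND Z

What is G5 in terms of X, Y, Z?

((Z NAND (Y NAND Z)) NAND X) NAND Z

G1 = Y NAND Z
G2 = Z NAND G1 = Z NAND (Y NAND Z)
G3 = G2 NAND X = (Z NAND (Y NAND Z)) NAND X
G5 = G3 NAND Z = ((Z NAND (Y NAND Z)) NAND X) NAND Z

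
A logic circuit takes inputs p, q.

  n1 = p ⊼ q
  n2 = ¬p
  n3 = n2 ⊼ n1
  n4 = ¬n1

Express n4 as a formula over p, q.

¬(p ⊼ q)

n1 = p ⊼ q
n4 = ¬n1 = ¬(p ⊼ q)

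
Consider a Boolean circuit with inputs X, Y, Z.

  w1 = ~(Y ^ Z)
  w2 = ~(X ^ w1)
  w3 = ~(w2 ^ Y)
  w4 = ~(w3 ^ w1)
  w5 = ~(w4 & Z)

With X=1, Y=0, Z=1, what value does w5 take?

1

w1 = ~(0 ^ 1) = 0
w2 = ~(1 ^ 0) = 0
w3 = ~(0 ^ 0) = 1
w4 = ~(1 ^ 0) = 0
w5 = ~(0 & 1) = 1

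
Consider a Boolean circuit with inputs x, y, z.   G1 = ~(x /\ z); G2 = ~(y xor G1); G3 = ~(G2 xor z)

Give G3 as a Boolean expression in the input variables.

G1 = ~(x /\ z)
G2 = ~(y xor G1) = ~(y xor (~(x /\ z)))
G3 = ~(G2 xor z) = ~((~(y xor (~(x /\ z)))) xor z)

~((~(y xor (~(x /\ z)))) xor z)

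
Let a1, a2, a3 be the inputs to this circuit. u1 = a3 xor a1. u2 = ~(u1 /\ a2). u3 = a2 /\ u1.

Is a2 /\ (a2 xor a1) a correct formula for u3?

No

u1 = a3 xor a1
u3 = a2 /\ u1 = a2 /\ (a3 xor a1)
At a1=0, a2=1, a3=0: circuit gives 0, formula gives 1.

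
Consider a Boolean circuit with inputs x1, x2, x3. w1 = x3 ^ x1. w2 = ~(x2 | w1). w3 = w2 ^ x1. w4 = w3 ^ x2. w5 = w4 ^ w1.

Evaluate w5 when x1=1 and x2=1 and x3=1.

w1 = 1 ^ 1 = 0
w2 = ~(1 | 0) = 0
w3 = 0 ^ 1 = 1
w4 = 1 ^ 1 = 0
w5 = 0 ^ 0 = 0

0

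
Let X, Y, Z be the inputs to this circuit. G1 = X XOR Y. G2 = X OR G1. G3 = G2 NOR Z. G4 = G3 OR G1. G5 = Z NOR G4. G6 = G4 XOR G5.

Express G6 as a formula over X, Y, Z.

(((X OR (X XOR Y)) NOR Z) OR (X XOR Y)) XOR (Z NOR (((X OR (X XOR Y)) NOR Z) OR (X XOR Y)))

G1 = X XOR Y
G2 = X OR G1 = X OR (X XOR Y)
G3 = G2 NOR Z = (X OR (X XOR Y)) NOR Z
G4 = G3 OR G1 = ((X OR (X XOR Y)) NOR Z) OR (X XOR Y)
G5 = Z NOR G4 = Z NOR (((X OR (X XOR Y)) NOR Z) OR (X XOR Y))
G6 = G4 XOR G5 = (((X OR (X XOR Y)) NOR Z) OR (X XOR Y)) XOR (Z NOR (((X OR (X XOR Y)) NOR Z) OR (X XOR Y)))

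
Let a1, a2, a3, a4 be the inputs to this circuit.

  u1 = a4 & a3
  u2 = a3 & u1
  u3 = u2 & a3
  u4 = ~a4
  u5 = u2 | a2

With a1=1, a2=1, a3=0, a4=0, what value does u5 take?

1

u1 = 0 & 0 = 0
u2 = 0 & 0 = 0
u5 = 0 | 1 = 1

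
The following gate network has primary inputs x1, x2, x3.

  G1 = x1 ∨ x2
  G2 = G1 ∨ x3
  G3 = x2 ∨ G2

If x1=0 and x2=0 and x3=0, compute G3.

G1 = 0 ∨ 0 = 0
G2 = 0 ∨ 0 = 0
G3 = 0 ∨ 0 = 0

0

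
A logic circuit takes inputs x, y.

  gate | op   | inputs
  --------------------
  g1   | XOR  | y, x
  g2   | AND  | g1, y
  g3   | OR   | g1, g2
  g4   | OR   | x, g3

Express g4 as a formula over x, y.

g1 = y XOR x
g2 = g1 AND y = (y XOR x) AND y
g3 = g1 OR g2 = (y XOR x) OR ((y XOR x) AND y)
g4 = x OR g3 = x OR ((y XOR x) OR ((y XOR x) AND y))

x OR ((y XOR x) OR ((y XOR x) AND y))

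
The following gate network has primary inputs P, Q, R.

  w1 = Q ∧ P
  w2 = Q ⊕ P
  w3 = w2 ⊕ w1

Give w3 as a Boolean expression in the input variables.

(Q ⊕ P) ⊕ (Q ∧ P)

w1 = Q ∧ P
w2 = Q ⊕ P
w3 = w2 ⊕ w1 = (Q ⊕ P) ⊕ (Q ∧ P)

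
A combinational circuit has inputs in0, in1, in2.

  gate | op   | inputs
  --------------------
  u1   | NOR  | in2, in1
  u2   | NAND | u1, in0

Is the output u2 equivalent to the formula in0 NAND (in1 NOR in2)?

Yes

u1 = in2 NOR in1
u2 = u1 NAND in0 = (in2 NOR in1) NAND in0
At in0=1, in1=0, in2=0: circuit gives 0, formula gives 0.
At in0=0, in1=0, in2=0: circuit gives 1, formula gives 1.
Agrees on all 8 inputs.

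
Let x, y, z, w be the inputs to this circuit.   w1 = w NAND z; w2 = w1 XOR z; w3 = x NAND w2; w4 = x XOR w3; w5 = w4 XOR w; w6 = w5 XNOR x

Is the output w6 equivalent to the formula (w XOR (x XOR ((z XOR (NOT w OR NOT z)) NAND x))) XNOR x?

w1 = w NAND z
w2 = w1 XOR z = (w NAND z) XOR z
w3 = x NAND w2 = x NAND ((w NAND z) XOR z)
w4 = x XOR w3 = x XOR (x NAND ((w NAND z) XOR z))
w5 = w4 XOR w = (x XOR (x NAND ((w NAND z) XOR z))) XOR w
w6 = w5 XNOR x = ((x XOR (x NAND ((w NAND z) XOR z))) XOR w) XNOR x
At x=0, y=0, z=0, w=0: circuit gives 0, formula gives 0.
At x=0, y=0, z=0, w=1: circuit gives 1, formula gives 1.
Agrees on all 16 inputs.

Yes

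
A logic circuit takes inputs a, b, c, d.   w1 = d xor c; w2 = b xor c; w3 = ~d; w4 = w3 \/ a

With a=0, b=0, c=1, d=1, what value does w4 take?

0

w3 = ~1 = 0
w4 = 0 \/ 0 = 0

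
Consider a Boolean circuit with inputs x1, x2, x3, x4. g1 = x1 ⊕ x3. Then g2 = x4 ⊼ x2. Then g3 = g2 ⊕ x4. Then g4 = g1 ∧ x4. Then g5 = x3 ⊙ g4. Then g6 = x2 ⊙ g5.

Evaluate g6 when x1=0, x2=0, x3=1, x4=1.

0

g1 = 0 ⊕ 1 = 1
g4 = 1 ∧ 1 = 1
g5 = 1 ⊙ 1 = 1
g6 = 0 ⊙ 1 = 0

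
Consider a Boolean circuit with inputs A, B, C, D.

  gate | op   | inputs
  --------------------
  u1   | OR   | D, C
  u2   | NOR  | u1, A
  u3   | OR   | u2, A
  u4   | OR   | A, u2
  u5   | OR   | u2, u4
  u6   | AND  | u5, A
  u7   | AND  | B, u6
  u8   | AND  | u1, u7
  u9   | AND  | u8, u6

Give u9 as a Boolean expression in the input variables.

u1 = D OR C
u2 = u1 NOR A = (D OR C) NOR A
u4 = A OR u2 = A OR ((D OR C) NOR A)
u5 = u2 OR u4 = ((D OR C) NOR A) OR (A OR ((D OR C) NOR A))
u6 = u5 AND A = (((D OR C) NOR A) OR (A OR ((D OR C) NOR A))) AND A
u7 = B AND u6 = B AND ((((D OR C) NOR A) OR (A OR ((D OR C) NOR A))) AND A)
u8 = u1 AND u7 = (D OR C) AND (B AND ((((D OR C) NOR A) OR (A OR ((D OR C) NOR A))) AND A))
u9 = u8 AND u6 = ((D OR C) AND (B AND ((((D OR C) NOR A) OR (A OR ((D OR C) NOR A))) AND A))) AND ((((D OR C) NOR A) OR (A OR ((D OR C) NOR A))) AND A)

((D OR C) AND (B AND ((((D OR C) NOR A) OR (A OR ((D OR C) NOR A))) AND A))) AND ((((D OR C) NOR A) OR (A OR ((D OR C) NOR A))) AND A)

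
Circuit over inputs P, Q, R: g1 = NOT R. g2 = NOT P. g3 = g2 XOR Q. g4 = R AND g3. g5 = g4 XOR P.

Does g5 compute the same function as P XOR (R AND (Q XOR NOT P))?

Yes

g2 = NOT P
g3 = g2 XOR Q = NOT P XOR Q
g4 = R AND g3 = R AND (NOT P XOR Q)
g5 = g4 XOR P = (R AND (NOT P XOR Q)) XOR P
At P=0, Q=0, R=0: circuit gives 0, formula gives 0.
At P=0, Q=0, R=1: circuit gives 1, formula gives 1.
Agrees on all 8 inputs.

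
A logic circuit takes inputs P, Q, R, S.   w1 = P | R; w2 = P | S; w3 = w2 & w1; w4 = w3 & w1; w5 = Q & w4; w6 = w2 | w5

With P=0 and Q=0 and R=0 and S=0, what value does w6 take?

0

w1 = 0 | 0 = 0
w2 = 0 | 0 = 0
w3 = 0 & 0 = 0
w4 = 0 & 0 = 0
w5 = 0 & 0 = 0
w6 = 0 | 0 = 0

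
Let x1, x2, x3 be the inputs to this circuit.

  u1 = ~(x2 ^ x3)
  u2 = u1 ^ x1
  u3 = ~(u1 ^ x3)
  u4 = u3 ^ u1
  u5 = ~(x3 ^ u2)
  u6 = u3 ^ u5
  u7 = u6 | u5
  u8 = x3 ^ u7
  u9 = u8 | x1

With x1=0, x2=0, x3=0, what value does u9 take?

u1 = ~(0 ^ 0) = 1
u2 = 1 ^ 0 = 1
u3 = ~(1 ^ 0) = 0
u5 = ~(0 ^ 1) = 0
u6 = 0 ^ 0 = 0
u7 = 0 | 0 = 0
u8 = 0 ^ 0 = 0
u9 = 0 | 0 = 0

0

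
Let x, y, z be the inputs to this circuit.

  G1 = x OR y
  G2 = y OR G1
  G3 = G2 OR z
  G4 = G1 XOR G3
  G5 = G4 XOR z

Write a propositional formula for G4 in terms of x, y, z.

G1 = x OR y
G2 = y OR G1 = y OR (x OR y)
G3 = G2 OR z = (y OR (x OR y)) OR z
G4 = G1 XOR G3 = (x OR y) XOR ((y OR (x OR y)) OR z)

(x OR y) XOR ((y OR (x OR y)) OR z)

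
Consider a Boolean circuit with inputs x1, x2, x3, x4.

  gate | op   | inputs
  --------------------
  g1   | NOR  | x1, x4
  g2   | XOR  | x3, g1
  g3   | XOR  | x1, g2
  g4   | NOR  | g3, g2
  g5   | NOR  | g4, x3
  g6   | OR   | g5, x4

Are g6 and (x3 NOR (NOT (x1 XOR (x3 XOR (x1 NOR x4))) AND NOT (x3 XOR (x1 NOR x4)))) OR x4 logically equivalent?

Yes

g1 = x1 NOR x4
g2 = x3 XOR g1 = x3 XOR (x1 NOR x4)
g3 = x1 XOR g2 = x1 XOR (x3 XOR (x1 NOR x4))
g4 = g3 NOR g2 = (x1 XOR (x3 XOR (x1 NOR x4))) NOR (x3 XOR (x1 NOR x4))
g5 = g4 NOR x3 = ((x1 XOR (x3 XOR (x1 NOR x4))) NOR (x3 XOR (x1 NOR x4))) NOR x3
g6 = g5 OR x4 = (((x1 XOR (x3 XOR (x1 NOR x4))) NOR (x3 XOR (x1 NOR x4))) NOR x3) OR x4
At x1=0, x2=0, x3=1, x4=0: circuit gives 0, formula gives 0.
At x1=0, x2=0, x3=0, x4=0: circuit gives 1, formula gives 1.
Agrees on all 16 inputs.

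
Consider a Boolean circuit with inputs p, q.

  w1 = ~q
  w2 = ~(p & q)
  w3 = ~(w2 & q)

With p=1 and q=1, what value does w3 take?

w2 = ~(1 & 1) = 0
w3 = ~(0 & 1) = 1

1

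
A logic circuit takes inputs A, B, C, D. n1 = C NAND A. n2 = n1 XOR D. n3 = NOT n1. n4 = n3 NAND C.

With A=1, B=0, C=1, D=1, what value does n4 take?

0

n1 = 1 NAND 1 = 0
n3 = NOT 0 = 1
n4 = 1 NAND 1 = 0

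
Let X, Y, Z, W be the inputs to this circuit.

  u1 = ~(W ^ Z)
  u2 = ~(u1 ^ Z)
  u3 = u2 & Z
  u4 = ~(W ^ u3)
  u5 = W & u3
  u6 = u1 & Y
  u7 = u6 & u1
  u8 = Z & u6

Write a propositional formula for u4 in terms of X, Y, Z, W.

u1 = ~(W ^ Z)
u2 = ~(u1 ^ Z) = ~((~(W ^ Z)) ^ Z)
u3 = u2 & Z = (~((~(W ^ Z)) ^ Z)) & Z
u4 = ~(W ^ u3) = ~(W ^ ((~((~(W ^ Z)) ^ Z)) & Z))

~(W ^ ((~((~(W ^ Z)) ^ Z)) & Z))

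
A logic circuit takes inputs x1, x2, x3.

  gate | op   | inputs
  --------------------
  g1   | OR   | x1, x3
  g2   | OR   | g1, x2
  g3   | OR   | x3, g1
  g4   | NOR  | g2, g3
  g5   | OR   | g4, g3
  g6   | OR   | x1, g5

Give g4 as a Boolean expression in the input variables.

g1 = x1 OR x3
g2 = g1 OR x2 = (x1 OR x3) OR x2
g3 = x3 OR g1 = x3 OR (x1 OR x3)
g4 = g2 NOR g3 = ((x1 OR x3) OR x2) NOR (x3 OR (x1 OR x3))

((x1 OR x3) OR x2) NOR (x3 OR (x1 OR x3))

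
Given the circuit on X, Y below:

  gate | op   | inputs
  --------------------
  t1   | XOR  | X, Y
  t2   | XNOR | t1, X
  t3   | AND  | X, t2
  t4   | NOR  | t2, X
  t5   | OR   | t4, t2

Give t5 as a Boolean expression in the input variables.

t1 = X XOR Y
t2 = t1 XNOR X = (X XOR Y) XNOR X
t4 = t2 NOR X = ((X XOR Y) XNOR X) NOR X
t5 = t4 OR t2 = (((X XOR Y) XNOR X) NOR X) OR ((X XOR Y) XNOR X)

(((X XOR Y) XNOR X) NOR X) OR ((X XOR Y) XNOR X)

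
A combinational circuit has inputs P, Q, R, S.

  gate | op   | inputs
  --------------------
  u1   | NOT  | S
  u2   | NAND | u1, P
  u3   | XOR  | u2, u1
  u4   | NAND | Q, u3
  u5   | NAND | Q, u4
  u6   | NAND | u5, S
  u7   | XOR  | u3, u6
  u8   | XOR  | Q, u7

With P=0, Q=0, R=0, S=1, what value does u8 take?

1

u1 = NOT 1 = 0
u2 = 0 NAND 0 = 1
u3 = 1 XOR 0 = 1
u4 = 0 NAND 1 = 1
u5 = 0 NAND 1 = 1
u6 = 1 NAND 1 = 0
u7 = 1 XOR 0 = 1
u8 = 0 XOR 1 = 1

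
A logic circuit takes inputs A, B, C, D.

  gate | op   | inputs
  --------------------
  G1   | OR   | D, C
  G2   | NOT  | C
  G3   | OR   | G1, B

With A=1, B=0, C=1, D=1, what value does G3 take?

G1 = 1 OR 1 = 1
G3 = 1 OR 0 = 1

1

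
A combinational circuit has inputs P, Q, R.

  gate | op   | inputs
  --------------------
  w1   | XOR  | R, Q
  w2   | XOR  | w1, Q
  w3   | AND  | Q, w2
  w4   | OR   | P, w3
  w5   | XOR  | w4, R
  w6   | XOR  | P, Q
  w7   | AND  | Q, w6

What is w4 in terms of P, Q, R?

P OR (Q AND ((R XOR Q) XOR Q))

w1 = R XOR Q
w2 = w1 XOR Q = (R XOR Q) XOR Q
w3 = Q AND w2 = Q AND ((R XOR Q) XOR Q)
w4 = P OR w3 = P OR (Q AND ((R XOR Q) XOR Q))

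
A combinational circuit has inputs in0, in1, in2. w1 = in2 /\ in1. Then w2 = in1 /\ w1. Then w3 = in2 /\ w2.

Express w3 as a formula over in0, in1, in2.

w1 = in2 /\ in1
w2 = in1 /\ w1 = in1 /\ (in2 /\ in1)
w3 = in2 /\ w2 = in2 /\ (in1 /\ (in2 /\ in1))

in2 /\ (in1 /\ (in2 /\ in1))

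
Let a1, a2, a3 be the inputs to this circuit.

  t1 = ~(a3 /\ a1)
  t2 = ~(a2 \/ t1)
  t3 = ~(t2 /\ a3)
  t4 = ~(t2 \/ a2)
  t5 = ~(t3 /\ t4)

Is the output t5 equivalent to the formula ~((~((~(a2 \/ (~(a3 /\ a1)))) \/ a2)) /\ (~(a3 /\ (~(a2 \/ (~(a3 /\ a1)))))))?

t1 = ~(a3 /\ a1)
t2 = ~(a2 \/ t1) = ~(a2 \/ (~(a3 /\ a1)))
t3 = ~(t2 /\ a3) = ~((~(a2 \/ (~(a3 /\ a1)))) /\ a3)
t4 = ~(t2 \/ a2) = ~((~(a2 \/ (~(a3 /\ a1)))) \/ a2)
t5 = ~(t3 /\ t4) = ~((~((~(a2 \/ (~(a3 /\ a1)))) /\ a3)) /\ (~((~(a2 \/ (~(a3 /\ a1)))) \/ a2)))
At a1=0, a2=0, a3=0: circuit gives 0, formula gives 0.
At a1=0, a2=1, a3=0: circuit gives 1, formula gives 1.
Agrees on all 8 inputs.

Yes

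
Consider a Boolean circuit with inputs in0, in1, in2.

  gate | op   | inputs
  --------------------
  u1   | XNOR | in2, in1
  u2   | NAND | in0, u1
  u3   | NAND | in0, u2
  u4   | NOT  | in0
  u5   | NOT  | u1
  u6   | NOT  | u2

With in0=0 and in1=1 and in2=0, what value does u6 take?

u1 = 0 XNOR 1 = 0
u2 = 0 NAND 0 = 1
u6 = NOT 1 = 0

0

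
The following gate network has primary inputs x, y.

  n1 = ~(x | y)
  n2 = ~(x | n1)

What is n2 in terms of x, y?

n1 = ~(x | y)
n2 = ~(x | n1) = ~(x | (~(x | y)))

~(x | (~(x | y)))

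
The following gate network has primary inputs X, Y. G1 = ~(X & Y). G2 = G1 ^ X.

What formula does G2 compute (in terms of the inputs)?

(~(X & Y)) ^ X

G1 = ~(X & Y)
G2 = G1 ^ X = (~(X & Y)) ^ X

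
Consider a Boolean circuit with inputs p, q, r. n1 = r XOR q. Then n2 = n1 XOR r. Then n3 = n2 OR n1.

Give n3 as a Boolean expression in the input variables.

n1 = r XOR q
n2 = n1 XOR r = (r XOR q) XOR r
n3 = n2 OR n1 = ((r XOR q) XOR r) OR (r XOR q)

((r XOR q) XOR r) OR (r XOR q)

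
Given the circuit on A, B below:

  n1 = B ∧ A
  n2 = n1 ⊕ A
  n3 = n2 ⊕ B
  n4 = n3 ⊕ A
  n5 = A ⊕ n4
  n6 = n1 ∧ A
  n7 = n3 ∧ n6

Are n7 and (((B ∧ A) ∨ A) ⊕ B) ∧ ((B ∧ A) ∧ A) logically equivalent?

n1 = B ∧ A
n2 = n1 ⊕ A = (B ∧ A) ⊕ A
n3 = n2 ⊕ B = ((B ∧ A) ⊕ A) ⊕ B
n6 = n1 ∧ A = (B ∧ A) ∧ A
n7 = n3 ∧ n6 = (((B ∧ A) ⊕ A) ⊕ B) ∧ ((B ∧ A) ∧ A)
At A=1, B=1: circuit gives 1, formula gives 0.

No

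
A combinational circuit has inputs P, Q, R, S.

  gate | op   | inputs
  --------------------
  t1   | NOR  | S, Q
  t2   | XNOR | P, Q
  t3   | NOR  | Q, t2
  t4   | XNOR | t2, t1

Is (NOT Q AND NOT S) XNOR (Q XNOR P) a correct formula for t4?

t1 = S NOR Q
t2 = P XNOR Q
t4 = t2 XNOR t1 = (P XNOR Q) XNOR (S NOR Q)
At P=0, Q=0, R=0, S=1: circuit gives 0, formula gives 0.
At P=0, Q=0, R=0, S=0: circuit gives 1, formula gives 1.
Agrees on all 16 inputs.

Yes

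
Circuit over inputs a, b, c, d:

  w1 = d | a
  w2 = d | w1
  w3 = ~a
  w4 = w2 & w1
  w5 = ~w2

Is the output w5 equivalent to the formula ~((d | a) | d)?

w1 = d | a
w2 = d | w1 = d | (d | a)
w5 = ~w2 = ~(d | (d | a))
At a=0, b=0, c=0, d=1: circuit gives 0, formula gives 0.
At a=0, b=0, c=0, d=0: circuit gives 1, formula gives 1.
Agrees on all 16 inputs.

Yes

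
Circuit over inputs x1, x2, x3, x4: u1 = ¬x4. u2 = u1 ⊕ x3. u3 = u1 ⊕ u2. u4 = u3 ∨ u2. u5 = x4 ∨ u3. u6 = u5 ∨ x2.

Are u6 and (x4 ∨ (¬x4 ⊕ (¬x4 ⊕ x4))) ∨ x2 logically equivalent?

u1 = ¬x4
u2 = u1 ⊕ x3 = ¬x4 ⊕ x3
u3 = u1 ⊕ u2 = ¬x4 ⊕ (¬x4 ⊕ x3)
u5 = x4 ∨ u3 = x4 ∨ (¬x4 ⊕ (¬x4 ⊕ x3))
u6 = u5 ∨ x2 = (x4 ∨ (¬x4 ⊕ (¬x4 ⊕ x3))) ∨ x2
At x1=0, x2=0, x3=1, x4=0: circuit gives 1, formula gives 0.

No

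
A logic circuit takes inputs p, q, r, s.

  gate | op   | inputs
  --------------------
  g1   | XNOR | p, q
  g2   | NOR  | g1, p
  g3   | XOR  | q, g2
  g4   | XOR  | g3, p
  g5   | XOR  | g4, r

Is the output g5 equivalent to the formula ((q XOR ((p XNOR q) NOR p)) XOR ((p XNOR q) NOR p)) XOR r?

g1 = p XNOR q
g2 = g1 NOR p = (p XNOR q) NOR p
g3 = q XOR g2 = q XOR ((p XNOR q) NOR p)
g4 = g3 XOR p = (q XOR ((p XNOR q) NOR p)) XOR p
g5 = g4 XOR r = ((q XOR ((p XNOR q) NOR p)) XOR p) XOR r
At p=0, q=1, r=0, s=0: circuit gives 0, formula gives 1.

No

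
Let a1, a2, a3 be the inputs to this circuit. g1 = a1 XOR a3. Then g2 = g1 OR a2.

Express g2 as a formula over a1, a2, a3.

(a1 XOR a3) OR a2

g1 = a1 XOR a3
g2 = g1 OR a2 = (a1 XOR a3) OR a2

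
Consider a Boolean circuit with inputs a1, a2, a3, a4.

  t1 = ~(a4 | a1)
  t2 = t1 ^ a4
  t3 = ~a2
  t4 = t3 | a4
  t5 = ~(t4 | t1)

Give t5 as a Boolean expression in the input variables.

~((~a2 | a4) | (~(a4 | a1)))

t1 = ~(a4 | a1)
t3 = ~a2
t4 = t3 | a4 = ~a2 | a4
t5 = ~(t4 | t1) = ~((~a2 | a4) | (~(a4 | a1)))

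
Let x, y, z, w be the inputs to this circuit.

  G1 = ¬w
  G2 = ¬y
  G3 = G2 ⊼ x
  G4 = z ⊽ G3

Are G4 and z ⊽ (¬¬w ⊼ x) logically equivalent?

No

G2 = ¬y
G3 = G2 ⊼ x = ¬y ⊼ x
G4 = z ⊽ G3 = z ⊽ (¬y ⊼ x)
At x=1, y=0, z=0, w=0: circuit gives 1, formula gives 0.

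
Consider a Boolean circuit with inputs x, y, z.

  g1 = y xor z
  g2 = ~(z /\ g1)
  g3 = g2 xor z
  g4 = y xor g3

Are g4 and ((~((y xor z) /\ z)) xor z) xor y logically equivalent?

g1 = y xor z
g2 = ~(z /\ g1) = ~(z /\ (y xor z))
g3 = g2 xor z = (~(z /\ (y xor z))) xor z
g4 = y xor g3 = y xor ((~(z /\ (y xor z))) xor z)
At x=0, y=1, z=0: circuit gives 0, formula gives 0.
At x=0, y=0, z=0: circuit gives 1, formula gives 1.
Agrees on all 8 inputs.

Yes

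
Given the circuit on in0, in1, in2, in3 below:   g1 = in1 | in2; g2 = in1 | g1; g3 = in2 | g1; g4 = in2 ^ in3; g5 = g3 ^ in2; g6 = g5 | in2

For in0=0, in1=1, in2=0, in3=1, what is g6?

1

g1 = 1 | 0 = 1
g3 = 0 | 1 = 1
g5 = 1 ^ 0 = 1
g6 = 1 | 0 = 1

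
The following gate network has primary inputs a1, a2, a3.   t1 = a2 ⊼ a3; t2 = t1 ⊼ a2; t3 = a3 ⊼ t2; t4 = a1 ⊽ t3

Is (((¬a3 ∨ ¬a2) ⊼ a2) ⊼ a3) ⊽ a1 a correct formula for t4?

Yes

t1 = a2 ⊼ a3
t2 = t1 ⊼ a2 = (a2 ⊼ a3) ⊼ a2
t3 = a3 ⊼ t2 = a3 ⊼ ((a2 ⊼ a3) ⊼ a2)
t4 = a1 ⊽ t3 = a1 ⊽ (a3 ⊼ ((a2 ⊼ a3) ⊼ a2))
At a1=0, a2=0, a3=0: circuit gives 0, formula gives 0.
At a1=0, a2=0, a3=1: circuit gives 1, formula gives 1.
Agrees on all 8 inputs.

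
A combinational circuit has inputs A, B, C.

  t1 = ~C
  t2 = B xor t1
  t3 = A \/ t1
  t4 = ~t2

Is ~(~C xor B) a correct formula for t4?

t1 = ~C
t2 = B xor t1 = B xor ~C
t4 = ~t2 = ~(B xor ~C)
At A=0, B=0, C=0: circuit gives 0, formula gives 0.
At A=0, B=0, C=1: circuit gives 1, formula gives 1.
Agrees on all 8 inputs.

Yes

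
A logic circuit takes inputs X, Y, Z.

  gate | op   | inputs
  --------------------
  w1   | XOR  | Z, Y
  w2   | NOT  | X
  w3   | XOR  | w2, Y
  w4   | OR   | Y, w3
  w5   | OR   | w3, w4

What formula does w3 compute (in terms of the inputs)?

w2 = NOT X
w3 = w2 XOR Y = NOT X XOR Y

NOT X XOR Y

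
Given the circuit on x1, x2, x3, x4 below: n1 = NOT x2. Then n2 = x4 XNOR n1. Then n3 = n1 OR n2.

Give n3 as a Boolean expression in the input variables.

n1 = NOT x2
n2 = x4 XNOR n1 = x4 XNOR NOT x2
n3 = n1 OR n2 = NOT x2 OR (x4 XNOR NOT x2)

NOT x2 OR (x4 XNOR NOT x2)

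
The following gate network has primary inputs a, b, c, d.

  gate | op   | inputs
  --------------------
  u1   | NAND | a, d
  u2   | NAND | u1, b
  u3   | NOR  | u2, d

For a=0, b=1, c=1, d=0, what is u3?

1

u1 = 0 NAND 0 = 1
u2 = 1 NAND 1 = 0
u3 = 0 NOR 0 = 1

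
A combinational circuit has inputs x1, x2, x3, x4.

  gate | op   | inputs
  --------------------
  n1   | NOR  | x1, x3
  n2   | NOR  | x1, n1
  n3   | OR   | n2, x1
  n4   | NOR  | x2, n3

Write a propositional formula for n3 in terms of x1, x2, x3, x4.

n1 = x1 NOR x3
n2 = x1 NOR n1 = x1 NOR (x1 NOR x3)
n3 = n2 OR x1 = (x1 NOR (x1 NOR x3)) OR x1

(x1 NOR (x1 NOR x3)) OR x1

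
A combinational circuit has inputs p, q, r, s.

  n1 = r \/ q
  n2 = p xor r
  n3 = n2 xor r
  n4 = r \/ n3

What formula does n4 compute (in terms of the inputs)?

r \/ ((p xor r) xor r)

n2 = p xor r
n3 = n2 xor r = (p xor r) xor r
n4 = r \/ n3 = r \/ ((p xor r) xor r)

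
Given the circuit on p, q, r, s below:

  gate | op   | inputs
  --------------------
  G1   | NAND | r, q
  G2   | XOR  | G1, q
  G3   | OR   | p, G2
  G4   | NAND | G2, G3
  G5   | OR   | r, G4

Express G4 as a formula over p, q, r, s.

G1 = r NAND q
G2 = G1 XOR q = (r NAND q) XOR q
G3 = p OR G2 = p OR ((r NAND q) XOR q)
G4 = G2 NAND G3 = ((r NAND q) XOR q) NAND (p OR ((r NAND q) XOR q))

((r NAND q) XOR q) NAND (p OR ((r NAND q) XOR q))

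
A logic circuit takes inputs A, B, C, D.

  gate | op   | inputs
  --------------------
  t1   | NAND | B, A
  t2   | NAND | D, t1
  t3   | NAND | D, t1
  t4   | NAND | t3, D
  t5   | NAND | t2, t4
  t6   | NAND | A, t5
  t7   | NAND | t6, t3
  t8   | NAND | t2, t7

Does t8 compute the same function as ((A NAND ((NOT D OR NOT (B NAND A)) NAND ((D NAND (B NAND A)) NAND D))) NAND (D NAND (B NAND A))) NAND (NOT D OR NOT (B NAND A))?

Yes

t1 = B NAND A
t2 = D NAND t1 = D NAND (B NAND A)
t3 = D NAND t1 = D NAND (B NAND A)
t4 = t3 NAND D = (D NAND (B NAND A)) NAND D
t5 = t2 NAND t4 = (D NAND (B NAND A)) NAND ((D NAND (B NAND A)) NAND D)
t6 = A NAND t5 = A NAND ((D NAND (B NAND A)) NAND ((D NAND (B NAND A)) NAND D))
t7 = t6 NAND t3 = (A NAND ((D NAND (B NAND A)) NAND ((D NAND (B NAND A)) NAND D))) NAND (D NAND (B NAND A))
t8 = t2 NAND t7 = (D NAND (B NAND A)) NAND ((A NAND ((D NAND (B NAND A)) NAND ((D NAND (B NAND A)) NAND D))) NAND (D NAND (B NAND A)))
At A=1, B=1, C=0, D=1: circuit gives 0, formula gives 0.
At A=0, B=0, C=0, D=0: circuit gives 1, formula gives 1.
Agrees on all 16 inputs.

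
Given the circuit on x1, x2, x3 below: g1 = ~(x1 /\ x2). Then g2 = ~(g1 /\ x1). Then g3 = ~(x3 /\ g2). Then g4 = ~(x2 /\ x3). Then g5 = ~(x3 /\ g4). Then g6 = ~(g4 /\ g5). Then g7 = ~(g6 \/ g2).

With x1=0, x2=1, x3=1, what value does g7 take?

g1 = ~(0 /\ 1) = 1
g2 = ~(1 /\ 0) = 1
g4 = ~(1 /\ 1) = 0
g5 = ~(1 /\ 0) = 1
g6 = ~(0 /\ 1) = 1
g7 = ~(1 \/ 1) = 0

0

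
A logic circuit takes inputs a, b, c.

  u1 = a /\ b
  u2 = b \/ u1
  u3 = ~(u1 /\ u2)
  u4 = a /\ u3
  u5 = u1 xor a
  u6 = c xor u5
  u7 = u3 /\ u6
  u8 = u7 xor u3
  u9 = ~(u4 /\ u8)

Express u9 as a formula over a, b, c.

~((a /\ (~((a /\ b) /\ (b \/ (a /\ b))))) /\ (((~((a /\ b) /\ (b \/ (a /\ b)))) /\ (c xor ((a /\ b) xor a))) xor (~((a /\ b) /\ (b \/ (a /\ b))))))

u1 = a /\ b
u2 = b \/ u1 = b \/ (a /\ b)
u3 = ~(u1 /\ u2) = ~((a /\ b) /\ (b \/ (a /\ b)))
u4 = a /\ u3 = a /\ (~((a /\ b) /\ (b \/ (a /\ b))))
u5 = u1 xor a = (a /\ b) xor a
u6 = c xor u5 = c xor ((a /\ b) xor a)
u7 = u3 /\ u6 = (~((a /\ b) /\ (b \/ (a /\ b)))) /\ (c xor ((a /\ b) xor a))
u8 = u7 xor u3 = ((~((a /\ b) /\ (b \/ (a /\ b)))) /\ (c xor ((a /\ b) xor a))) xor (~((a /\ b) /\ (b \/ (a /\ b))))
u9 = ~(u4 /\ u8) = ~((a /\ (~((a /\ b) /\ (b \/ (a /\ b))))) /\ (((~((a /\ b) /\ (b \/ (a /\ b)))) /\ (c xor ((a /\ b) xor a))) xor (~((a /\ b) /\ (b \/ (a /\ b))))))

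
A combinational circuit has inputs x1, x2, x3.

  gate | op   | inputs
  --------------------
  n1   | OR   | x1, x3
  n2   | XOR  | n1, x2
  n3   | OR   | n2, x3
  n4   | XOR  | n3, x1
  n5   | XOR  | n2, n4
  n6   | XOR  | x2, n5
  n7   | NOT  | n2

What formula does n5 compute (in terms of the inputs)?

n1 = x1 OR x3
n2 = n1 XOR x2 = (x1 OR x3) XOR x2
n3 = n2 OR x3 = ((x1 OR x3) XOR x2) OR x3
n4 = n3 XOR x1 = (((x1 OR x3) XOR x2) OR x3) XOR x1
n5 = n2 XOR n4 = ((x1 OR x3) XOR x2) XOR ((((x1 OR x3) XOR x2) OR x3) XOR x1)

((x1 OR x3) XOR x2) XOR ((((x1 OR x3) XOR x2) OR x3) XOR x1)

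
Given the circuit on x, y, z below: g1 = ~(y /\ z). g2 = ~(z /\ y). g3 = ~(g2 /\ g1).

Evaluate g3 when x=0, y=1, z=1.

1

g1 = ~(1 /\ 1) = 0
g2 = ~(1 /\ 1) = 0
g3 = ~(0 /\ 0) = 1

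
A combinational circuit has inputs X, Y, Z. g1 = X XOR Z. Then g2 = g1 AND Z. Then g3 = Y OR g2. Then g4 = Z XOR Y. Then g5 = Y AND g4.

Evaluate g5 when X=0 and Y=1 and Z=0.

g4 = 0 XOR 1 = 1
g5 = 1 AND 1 = 1

1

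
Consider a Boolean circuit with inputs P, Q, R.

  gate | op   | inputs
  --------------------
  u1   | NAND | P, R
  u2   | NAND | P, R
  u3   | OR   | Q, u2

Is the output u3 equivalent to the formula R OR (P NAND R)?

No

u2 = P NAND R
u3 = Q OR u2 = Q OR (P NAND R)
At P=1, Q=0, R=1: circuit gives 0, formula gives 1.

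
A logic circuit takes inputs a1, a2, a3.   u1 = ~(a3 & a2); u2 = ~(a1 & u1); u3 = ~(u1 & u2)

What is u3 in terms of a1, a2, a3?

u1 = ~(a3 & a2)
u2 = ~(a1 & u1) = ~(a1 & (~(a3 & a2)))
u3 = ~(u1 & u2) = ~((~(a3 & a2)) & (~(a1 & (~(a3 & a2)))))

~((~(a3 & a2)) & (~(a1 & (~(a3 & a2)))))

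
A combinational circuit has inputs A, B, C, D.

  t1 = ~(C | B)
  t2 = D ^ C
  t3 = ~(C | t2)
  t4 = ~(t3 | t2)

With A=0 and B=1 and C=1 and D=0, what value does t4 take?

t2 = 0 ^ 1 = 1
t3 = ~(1 | 1) = 0
t4 = ~(0 | 1) = 0

0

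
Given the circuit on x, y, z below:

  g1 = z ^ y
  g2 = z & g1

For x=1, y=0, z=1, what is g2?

g1 = 1 ^ 0 = 1
g2 = 1 & 1 = 1

1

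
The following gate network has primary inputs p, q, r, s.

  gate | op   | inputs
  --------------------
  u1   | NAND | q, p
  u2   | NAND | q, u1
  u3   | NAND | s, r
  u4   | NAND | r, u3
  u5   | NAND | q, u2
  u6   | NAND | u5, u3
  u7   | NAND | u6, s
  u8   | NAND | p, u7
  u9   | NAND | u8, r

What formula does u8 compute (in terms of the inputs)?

u1 = q NAND p
u2 = q NAND u1 = q NAND (q NAND p)
u3 = s NAND r
u5 = q NAND u2 = q NAND (q NAND (q NAND p))
u6 = u5 NAND u3 = (q NAND (q NAND (q NAND p))) NAND (s NAND r)
u7 = u6 NAND s = ((q NAND (q NAND (q NAND p))) NAND (s NAND r)) NAND s
u8 = p NAND u7 = p NAND (((q NAND (q NAND (q NAND p))) NAND (s NAND r)) NAND s)

p NAND (((q NAND (q NAND (q NAND p))) NAND (s NAND r)) NAND s)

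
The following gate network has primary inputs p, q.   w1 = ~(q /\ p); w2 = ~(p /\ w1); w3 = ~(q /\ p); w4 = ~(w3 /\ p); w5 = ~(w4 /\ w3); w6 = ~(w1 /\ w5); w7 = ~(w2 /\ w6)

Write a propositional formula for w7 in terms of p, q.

~((~(p /\ (~(q /\ p)))) /\ (~((~(q /\ p)) /\ (~((~((~(q /\ p)) /\ p)) /\ (~(q /\ p)))))))

w1 = ~(q /\ p)
w2 = ~(p /\ w1) = ~(p /\ (~(q /\ p)))
w3 = ~(q /\ p)
w4 = ~(w3 /\ p) = ~((~(q /\ p)) /\ p)
w5 = ~(w4 /\ w3) = ~((~((~(q /\ p)) /\ p)) /\ (~(q /\ p)))
w6 = ~(w1 /\ w5) = ~((~(q /\ p)) /\ (~((~((~(q /\ p)) /\ p)) /\ (~(q /\ p)))))
w7 = ~(w2 /\ w6) = ~((~(p /\ (~(q /\ p)))) /\ (~((~(q /\ p)) /\ (~((~((~(q /\ p)) /\ p)) /\ (~(q /\ p)))))))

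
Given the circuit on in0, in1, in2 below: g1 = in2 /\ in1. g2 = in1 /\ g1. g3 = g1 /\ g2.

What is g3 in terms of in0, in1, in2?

(in2 /\ in1) /\ (in1 /\ (in2 /\ in1))

g1 = in2 /\ in1
g2 = in1 /\ g1 = in1 /\ (in2 /\ in1)
g3 = g1 /\ g2 = (in2 /\ in1) /\ (in1 /\ (in2 /\ in1))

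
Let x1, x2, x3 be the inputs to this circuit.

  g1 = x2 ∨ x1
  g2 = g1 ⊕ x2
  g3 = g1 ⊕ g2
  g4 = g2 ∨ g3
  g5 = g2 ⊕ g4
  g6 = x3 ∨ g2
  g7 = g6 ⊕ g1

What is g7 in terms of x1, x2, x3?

(x3 ∨ ((x2 ∨ x1) ⊕ x2)) ⊕ (x2 ∨ x1)

g1 = x2 ∨ x1
g2 = g1 ⊕ x2 = (x2 ∨ x1) ⊕ x2
g6 = x3 ∨ g2 = x3 ∨ ((x2 ∨ x1) ⊕ x2)
g7 = g6 ⊕ g1 = (x3 ∨ ((x2 ∨ x1) ⊕ x2)) ⊕ (x2 ∨ x1)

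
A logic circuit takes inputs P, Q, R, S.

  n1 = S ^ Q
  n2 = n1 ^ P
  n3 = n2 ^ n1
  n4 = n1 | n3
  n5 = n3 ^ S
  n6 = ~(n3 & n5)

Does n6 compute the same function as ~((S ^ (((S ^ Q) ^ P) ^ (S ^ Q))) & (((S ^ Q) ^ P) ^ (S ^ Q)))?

n1 = S ^ Q
n2 = n1 ^ P = (S ^ Q) ^ P
n3 = n2 ^ n1 = ((S ^ Q) ^ P) ^ (S ^ Q)
n5 = n3 ^ S = (((S ^ Q) ^ P) ^ (S ^ Q)) ^ S
n6 = ~(n3 & n5) = ~((((S ^ Q) ^ P) ^ (S ^ Q)) & ((((S ^ Q) ^ P) ^ (S ^ Q)) ^ S))
At P=1, Q=0, R=0, S=0: circuit gives 0, formula gives 0.
At P=0, Q=0, R=0, S=0: circuit gives 1, formula gives 1.
Agrees on all 16 inputs.

Yes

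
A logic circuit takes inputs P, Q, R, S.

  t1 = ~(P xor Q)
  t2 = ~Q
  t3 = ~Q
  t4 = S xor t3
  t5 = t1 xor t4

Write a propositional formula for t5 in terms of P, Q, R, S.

(~(P xor Q)) xor (S xor ~Q)

t1 = ~(P xor Q)
t3 = ~Q
t4 = S xor t3 = S xor ~Q
t5 = t1 xor t4 = (~(P xor Q)) xor (S xor ~Q)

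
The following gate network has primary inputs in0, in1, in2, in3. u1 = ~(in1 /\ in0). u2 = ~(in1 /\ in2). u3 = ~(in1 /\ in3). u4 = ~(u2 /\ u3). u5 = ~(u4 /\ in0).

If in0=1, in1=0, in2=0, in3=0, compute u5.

u2 = ~(0 /\ 0) = 1
u3 = ~(0 /\ 0) = 1
u4 = ~(1 /\ 1) = 0
u5 = ~(0 /\ 1) = 1

1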